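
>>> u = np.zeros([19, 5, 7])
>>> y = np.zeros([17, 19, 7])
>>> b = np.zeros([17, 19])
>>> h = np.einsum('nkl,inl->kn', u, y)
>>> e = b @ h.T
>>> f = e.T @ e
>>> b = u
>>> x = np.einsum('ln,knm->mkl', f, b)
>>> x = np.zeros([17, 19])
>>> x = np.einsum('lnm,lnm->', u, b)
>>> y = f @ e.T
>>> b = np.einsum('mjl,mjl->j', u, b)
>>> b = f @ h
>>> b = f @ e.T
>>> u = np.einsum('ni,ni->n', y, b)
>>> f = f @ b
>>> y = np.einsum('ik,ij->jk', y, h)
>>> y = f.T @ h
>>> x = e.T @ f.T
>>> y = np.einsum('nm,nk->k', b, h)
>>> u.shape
(5,)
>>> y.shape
(19,)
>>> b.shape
(5, 17)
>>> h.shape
(5, 19)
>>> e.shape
(17, 5)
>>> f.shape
(5, 17)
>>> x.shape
(5, 5)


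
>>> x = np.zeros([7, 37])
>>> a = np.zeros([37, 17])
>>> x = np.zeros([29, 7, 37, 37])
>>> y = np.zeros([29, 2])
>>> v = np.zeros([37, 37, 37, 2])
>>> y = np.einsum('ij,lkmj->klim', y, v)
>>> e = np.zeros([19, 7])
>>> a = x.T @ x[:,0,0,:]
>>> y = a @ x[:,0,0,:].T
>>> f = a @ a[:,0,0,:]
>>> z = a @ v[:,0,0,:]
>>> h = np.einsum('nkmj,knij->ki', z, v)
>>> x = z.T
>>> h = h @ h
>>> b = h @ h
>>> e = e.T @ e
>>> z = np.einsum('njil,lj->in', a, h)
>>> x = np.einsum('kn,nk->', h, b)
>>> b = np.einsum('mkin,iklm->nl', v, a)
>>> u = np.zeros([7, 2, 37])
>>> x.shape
()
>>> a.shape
(37, 37, 7, 37)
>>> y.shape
(37, 37, 7, 29)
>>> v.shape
(37, 37, 37, 2)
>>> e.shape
(7, 7)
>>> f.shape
(37, 37, 7, 37)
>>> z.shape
(7, 37)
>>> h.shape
(37, 37)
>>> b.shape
(2, 7)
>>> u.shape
(7, 2, 37)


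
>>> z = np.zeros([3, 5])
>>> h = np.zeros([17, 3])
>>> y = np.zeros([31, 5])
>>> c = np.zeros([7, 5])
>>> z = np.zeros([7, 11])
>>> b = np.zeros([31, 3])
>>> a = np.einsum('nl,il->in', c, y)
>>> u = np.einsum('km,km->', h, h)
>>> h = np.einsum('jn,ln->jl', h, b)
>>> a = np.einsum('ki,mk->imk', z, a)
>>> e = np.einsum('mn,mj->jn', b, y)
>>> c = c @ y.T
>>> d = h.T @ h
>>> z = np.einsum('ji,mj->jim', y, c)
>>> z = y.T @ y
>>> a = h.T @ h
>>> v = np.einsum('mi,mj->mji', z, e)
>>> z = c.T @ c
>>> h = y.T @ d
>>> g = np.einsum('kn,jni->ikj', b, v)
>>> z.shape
(31, 31)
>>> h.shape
(5, 31)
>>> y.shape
(31, 5)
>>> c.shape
(7, 31)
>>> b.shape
(31, 3)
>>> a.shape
(31, 31)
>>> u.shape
()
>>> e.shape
(5, 3)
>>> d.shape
(31, 31)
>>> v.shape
(5, 3, 5)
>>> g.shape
(5, 31, 5)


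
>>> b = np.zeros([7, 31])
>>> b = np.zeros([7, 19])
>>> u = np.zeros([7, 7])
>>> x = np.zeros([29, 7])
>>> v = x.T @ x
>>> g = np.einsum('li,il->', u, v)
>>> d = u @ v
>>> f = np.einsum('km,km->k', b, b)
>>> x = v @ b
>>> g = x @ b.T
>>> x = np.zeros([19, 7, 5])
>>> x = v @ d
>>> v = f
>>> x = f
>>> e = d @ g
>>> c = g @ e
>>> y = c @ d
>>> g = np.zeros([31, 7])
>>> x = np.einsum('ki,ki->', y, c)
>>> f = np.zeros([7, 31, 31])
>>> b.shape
(7, 19)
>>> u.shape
(7, 7)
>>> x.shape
()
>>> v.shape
(7,)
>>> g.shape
(31, 7)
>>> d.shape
(7, 7)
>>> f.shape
(7, 31, 31)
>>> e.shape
(7, 7)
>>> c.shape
(7, 7)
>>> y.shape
(7, 7)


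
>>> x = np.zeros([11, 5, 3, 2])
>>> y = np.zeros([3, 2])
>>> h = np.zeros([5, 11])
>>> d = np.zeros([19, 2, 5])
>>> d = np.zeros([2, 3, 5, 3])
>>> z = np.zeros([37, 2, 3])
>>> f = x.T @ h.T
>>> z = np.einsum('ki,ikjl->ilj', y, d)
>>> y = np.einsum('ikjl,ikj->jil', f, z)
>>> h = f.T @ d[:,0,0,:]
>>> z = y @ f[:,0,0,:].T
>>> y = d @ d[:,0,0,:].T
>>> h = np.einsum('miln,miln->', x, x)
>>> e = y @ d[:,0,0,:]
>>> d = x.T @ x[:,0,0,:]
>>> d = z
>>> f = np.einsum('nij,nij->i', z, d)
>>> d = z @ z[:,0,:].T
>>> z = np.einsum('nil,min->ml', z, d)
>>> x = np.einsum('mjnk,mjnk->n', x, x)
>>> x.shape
(3,)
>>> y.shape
(2, 3, 5, 2)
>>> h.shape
()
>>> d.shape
(5, 2, 5)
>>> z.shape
(5, 2)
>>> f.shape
(2,)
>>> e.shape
(2, 3, 5, 3)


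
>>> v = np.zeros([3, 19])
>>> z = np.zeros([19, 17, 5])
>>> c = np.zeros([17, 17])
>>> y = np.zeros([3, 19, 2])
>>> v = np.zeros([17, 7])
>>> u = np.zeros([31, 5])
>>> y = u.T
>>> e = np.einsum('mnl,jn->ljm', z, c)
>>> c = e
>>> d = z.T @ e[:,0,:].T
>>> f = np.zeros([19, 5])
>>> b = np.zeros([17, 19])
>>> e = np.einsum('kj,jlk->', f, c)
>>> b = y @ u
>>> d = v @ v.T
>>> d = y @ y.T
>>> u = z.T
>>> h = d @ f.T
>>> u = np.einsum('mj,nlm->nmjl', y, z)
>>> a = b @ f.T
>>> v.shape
(17, 7)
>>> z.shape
(19, 17, 5)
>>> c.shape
(5, 17, 19)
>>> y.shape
(5, 31)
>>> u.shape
(19, 5, 31, 17)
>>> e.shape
()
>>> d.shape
(5, 5)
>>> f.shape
(19, 5)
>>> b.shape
(5, 5)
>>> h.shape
(5, 19)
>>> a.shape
(5, 19)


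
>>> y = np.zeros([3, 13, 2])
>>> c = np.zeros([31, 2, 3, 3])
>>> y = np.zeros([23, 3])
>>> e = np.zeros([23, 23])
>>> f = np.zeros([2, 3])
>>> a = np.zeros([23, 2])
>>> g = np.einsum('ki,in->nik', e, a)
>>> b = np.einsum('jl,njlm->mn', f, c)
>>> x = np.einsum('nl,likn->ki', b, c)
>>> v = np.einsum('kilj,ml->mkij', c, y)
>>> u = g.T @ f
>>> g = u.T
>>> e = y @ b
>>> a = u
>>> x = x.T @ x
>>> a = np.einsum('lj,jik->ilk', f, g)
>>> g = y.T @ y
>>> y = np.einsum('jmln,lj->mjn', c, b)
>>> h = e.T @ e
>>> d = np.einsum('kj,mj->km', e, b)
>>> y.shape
(2, 31, 3)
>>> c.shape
(31, 2, 3, 3)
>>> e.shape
(23, 31)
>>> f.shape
(2, 3)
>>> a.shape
(23, 2, 23)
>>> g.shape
(3, 3)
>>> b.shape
(3, 31)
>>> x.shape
(2, 2)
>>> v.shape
(23, 31, 2, 3)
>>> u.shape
(23, 23, 3)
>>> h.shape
(31, 31)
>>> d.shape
(23, 3)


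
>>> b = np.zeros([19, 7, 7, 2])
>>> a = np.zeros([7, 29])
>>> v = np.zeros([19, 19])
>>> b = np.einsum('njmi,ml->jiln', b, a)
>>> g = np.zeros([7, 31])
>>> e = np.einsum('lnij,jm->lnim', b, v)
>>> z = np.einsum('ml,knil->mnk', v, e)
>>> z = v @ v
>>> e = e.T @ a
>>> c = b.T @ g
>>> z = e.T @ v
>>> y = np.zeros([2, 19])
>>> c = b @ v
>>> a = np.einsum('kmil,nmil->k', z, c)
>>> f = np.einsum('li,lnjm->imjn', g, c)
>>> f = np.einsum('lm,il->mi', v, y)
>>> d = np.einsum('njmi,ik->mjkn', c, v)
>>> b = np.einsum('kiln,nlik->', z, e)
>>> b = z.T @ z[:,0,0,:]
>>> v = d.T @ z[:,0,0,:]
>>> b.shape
(19, 29, 2, 19)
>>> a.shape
(29,)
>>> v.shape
(7, 19, 2, 19)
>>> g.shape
(7, 31)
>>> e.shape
(19, 29, 2, 29)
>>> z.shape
(29, 2, 29, 19)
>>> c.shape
(7, 2, 29, 19)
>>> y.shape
(2, 19)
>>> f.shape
(19, 2)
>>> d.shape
(29, 2, 19, 7)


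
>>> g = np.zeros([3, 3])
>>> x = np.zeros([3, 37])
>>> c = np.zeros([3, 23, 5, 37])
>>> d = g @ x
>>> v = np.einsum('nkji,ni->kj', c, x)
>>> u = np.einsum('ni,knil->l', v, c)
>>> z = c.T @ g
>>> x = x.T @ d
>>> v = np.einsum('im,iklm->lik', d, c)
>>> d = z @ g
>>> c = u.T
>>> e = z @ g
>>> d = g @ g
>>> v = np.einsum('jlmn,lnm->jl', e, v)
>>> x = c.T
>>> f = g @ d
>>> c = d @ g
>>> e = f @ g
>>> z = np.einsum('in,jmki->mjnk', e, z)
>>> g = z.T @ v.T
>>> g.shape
(23, 3, 37, 37)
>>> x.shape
(37,)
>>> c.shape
(3, 3)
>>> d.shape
(3, 3)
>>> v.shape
(37, 5)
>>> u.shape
(37,)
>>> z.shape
(5, 37, 3, 23)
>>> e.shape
(3, 3)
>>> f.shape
(3, 3)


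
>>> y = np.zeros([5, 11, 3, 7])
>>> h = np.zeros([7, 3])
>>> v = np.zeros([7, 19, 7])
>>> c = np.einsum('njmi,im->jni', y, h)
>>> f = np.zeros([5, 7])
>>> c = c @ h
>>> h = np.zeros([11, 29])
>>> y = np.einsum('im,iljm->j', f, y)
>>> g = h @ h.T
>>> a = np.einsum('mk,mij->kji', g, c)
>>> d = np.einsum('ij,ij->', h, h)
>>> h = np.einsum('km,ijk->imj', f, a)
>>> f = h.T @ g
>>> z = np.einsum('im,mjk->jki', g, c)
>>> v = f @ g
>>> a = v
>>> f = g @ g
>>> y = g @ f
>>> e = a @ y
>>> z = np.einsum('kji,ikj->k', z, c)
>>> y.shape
(11, 11)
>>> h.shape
(11, 7, 3)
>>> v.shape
(3, 7, 11)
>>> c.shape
(11, 5, 3)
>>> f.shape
(11, 11)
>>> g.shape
(11, 11)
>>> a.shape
(3, 7, 11)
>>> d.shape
()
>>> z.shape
(5,)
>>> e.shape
(3, 7, 11)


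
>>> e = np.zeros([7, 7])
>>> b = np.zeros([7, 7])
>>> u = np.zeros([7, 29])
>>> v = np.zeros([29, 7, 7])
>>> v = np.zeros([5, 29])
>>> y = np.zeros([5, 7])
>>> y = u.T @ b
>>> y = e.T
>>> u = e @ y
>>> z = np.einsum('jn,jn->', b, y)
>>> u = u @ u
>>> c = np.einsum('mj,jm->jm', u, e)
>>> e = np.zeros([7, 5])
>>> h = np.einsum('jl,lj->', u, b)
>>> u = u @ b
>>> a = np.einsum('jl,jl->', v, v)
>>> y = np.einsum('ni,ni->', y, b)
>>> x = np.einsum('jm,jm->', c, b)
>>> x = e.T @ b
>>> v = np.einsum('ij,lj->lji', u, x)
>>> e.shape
(7, 5)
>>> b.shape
(7, 7)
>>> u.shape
(7, 7)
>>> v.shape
(5, 7, 7)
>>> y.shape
()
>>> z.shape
()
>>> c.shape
(7, 7)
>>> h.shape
()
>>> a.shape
()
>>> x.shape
(5, 7)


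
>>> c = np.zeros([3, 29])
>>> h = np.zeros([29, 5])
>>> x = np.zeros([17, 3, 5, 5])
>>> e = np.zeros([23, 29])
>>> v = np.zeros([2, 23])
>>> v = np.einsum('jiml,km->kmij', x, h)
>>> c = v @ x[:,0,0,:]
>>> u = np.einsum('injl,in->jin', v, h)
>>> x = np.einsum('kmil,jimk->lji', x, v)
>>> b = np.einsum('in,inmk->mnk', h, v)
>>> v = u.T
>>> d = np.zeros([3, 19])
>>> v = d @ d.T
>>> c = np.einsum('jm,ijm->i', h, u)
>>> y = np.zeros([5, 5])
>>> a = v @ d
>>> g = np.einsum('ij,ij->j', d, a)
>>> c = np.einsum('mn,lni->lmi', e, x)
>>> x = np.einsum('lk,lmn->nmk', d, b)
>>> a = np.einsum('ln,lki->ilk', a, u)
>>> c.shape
(5, 23, 5)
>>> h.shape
(29, 5)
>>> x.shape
(17, 5, 19)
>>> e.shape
(23, 29)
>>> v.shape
(3, 3)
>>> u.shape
(3, 29, 5)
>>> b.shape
(3, 5, 17)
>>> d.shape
(3, 19)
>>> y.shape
(5, 5)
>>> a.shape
(5, 3, 29)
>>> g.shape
(19,)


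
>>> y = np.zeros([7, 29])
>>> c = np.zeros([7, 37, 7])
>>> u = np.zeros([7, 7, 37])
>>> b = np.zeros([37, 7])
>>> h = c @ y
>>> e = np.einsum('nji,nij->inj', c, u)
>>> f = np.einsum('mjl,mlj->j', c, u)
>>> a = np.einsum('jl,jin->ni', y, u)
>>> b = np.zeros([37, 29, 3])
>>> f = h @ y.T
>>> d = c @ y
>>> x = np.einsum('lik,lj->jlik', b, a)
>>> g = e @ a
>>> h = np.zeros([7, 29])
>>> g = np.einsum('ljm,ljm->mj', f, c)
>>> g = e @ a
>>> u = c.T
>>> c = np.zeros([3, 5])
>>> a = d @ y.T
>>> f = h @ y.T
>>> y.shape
(7, 29)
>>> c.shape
(3, 5)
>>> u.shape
(7, 37, 7)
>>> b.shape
(37, 29, 3)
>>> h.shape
(7, 29)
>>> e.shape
(7, 7, 37)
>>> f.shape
(7, 7)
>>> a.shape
(7, 37, 7)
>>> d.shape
(7, 37, 29)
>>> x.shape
(7, 37, 29, 3)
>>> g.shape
(7, 7, 7)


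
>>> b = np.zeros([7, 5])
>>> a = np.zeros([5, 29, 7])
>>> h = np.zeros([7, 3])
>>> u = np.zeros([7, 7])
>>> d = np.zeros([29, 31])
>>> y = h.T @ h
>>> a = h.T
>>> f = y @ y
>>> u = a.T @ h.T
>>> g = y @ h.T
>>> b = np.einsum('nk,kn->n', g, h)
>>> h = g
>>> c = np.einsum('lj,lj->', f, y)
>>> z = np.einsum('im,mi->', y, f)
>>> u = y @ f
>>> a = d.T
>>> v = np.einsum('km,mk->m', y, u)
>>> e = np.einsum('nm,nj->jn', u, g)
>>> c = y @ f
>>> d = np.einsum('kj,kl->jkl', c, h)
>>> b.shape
(3,)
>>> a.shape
(31, 29)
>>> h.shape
(3, 7)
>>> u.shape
(3, 3)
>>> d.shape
(3, 3, 7)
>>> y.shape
(3, 3)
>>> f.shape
(3, 3)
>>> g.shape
(3, 7)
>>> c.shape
(3, 3)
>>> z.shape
()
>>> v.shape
(3,)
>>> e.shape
(7, 3)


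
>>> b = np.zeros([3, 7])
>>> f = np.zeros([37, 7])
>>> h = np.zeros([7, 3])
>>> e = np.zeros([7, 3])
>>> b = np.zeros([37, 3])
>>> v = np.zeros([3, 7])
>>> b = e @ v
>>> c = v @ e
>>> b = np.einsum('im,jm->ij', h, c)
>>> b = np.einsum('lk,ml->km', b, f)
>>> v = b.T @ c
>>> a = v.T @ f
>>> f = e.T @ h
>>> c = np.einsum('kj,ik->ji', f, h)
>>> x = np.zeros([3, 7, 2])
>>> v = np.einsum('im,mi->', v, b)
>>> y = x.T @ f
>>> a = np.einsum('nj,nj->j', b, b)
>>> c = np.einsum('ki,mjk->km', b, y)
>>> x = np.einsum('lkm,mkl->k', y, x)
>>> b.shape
(3, 37)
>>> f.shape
(3, 3)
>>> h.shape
(7, 3)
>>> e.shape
(7, 3)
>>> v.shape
()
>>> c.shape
(3, 2)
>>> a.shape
(37,)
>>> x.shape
(7,)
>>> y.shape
(2, 7, 3)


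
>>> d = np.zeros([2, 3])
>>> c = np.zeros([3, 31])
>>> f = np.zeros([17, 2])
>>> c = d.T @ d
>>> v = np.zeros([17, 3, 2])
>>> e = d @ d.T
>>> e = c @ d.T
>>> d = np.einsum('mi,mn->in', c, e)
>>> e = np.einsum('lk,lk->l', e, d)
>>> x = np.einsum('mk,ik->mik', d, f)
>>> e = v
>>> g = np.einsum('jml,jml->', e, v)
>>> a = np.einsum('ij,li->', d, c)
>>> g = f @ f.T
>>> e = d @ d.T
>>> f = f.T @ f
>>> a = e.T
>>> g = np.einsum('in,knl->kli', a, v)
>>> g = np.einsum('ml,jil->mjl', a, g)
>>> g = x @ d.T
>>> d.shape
(3, 2)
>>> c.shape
(3, 3)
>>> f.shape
(2, 2)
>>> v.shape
(17, 3, 2)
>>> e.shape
(3, 3)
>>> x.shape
(3, 17, 2)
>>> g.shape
(3, 17, 3)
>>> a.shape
(3, 3)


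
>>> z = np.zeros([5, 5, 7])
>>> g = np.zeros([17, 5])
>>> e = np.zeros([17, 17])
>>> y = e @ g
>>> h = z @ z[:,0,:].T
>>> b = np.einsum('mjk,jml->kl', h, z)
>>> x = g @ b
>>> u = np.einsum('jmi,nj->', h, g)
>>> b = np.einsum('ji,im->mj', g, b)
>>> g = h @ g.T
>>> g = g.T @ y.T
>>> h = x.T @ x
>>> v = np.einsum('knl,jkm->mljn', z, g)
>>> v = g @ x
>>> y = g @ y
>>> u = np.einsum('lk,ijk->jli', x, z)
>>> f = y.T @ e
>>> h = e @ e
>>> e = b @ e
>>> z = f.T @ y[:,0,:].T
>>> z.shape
(17, 5, 17)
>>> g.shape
(17, 5, 17)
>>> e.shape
(7, 17)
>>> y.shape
(17, 5, 5)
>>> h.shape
(17, 17)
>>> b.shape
(7, 17)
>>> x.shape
(17, 7)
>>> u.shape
(5, 17, 5)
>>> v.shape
(17, 5, 7)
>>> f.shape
(5, 5, 17)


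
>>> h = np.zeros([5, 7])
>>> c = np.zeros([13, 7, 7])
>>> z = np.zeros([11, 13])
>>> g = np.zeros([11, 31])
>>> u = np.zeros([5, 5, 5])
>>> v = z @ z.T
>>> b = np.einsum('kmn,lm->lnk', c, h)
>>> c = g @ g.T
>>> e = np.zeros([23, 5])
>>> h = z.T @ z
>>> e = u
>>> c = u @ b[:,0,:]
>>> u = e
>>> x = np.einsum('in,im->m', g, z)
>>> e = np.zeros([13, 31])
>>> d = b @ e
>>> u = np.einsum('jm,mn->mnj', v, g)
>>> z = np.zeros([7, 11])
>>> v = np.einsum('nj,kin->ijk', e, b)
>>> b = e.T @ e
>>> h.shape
(13, 13)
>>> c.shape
(5, 5, 13)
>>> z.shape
(7, 11)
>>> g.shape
(11, 31)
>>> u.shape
(11, 31, 11)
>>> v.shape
(7, 31, 5)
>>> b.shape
(31, 31)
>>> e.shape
(13, 31)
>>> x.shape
(13,)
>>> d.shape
(5, 7, 31)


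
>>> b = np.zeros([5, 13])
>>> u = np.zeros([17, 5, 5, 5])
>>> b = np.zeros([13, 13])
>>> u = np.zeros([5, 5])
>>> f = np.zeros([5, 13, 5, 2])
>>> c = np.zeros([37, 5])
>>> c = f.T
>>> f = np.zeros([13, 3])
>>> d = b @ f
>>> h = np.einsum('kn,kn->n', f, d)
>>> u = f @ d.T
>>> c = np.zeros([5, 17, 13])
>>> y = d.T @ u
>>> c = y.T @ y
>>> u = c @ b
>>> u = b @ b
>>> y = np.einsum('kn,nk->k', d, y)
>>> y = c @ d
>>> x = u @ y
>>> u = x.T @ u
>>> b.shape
(13, 13)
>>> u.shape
(3, 13)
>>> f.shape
(13, 3)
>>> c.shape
(13, 13)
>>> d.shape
(13, 3)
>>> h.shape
(3,)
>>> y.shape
(13, 3)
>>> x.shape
(13, 3)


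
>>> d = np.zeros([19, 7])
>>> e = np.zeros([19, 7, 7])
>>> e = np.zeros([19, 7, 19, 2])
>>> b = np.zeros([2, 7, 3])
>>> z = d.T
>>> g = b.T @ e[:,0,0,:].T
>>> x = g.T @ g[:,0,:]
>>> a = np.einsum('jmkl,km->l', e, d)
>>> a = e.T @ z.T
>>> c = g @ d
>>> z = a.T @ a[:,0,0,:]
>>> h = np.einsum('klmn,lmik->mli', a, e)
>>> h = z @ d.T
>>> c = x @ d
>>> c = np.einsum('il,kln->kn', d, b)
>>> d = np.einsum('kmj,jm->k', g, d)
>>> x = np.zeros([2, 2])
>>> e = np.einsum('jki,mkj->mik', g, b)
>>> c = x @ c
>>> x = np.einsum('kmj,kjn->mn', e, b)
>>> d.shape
(3,)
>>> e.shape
(2, 19, 7)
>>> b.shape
(2, 7, 3)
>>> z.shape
(7, 7, 19, 7)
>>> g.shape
(3, 7, 19)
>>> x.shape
(19, 3)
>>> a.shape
(2, 19, 7, 7)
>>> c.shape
(2, 3)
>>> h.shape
(7, 7, 19, 19)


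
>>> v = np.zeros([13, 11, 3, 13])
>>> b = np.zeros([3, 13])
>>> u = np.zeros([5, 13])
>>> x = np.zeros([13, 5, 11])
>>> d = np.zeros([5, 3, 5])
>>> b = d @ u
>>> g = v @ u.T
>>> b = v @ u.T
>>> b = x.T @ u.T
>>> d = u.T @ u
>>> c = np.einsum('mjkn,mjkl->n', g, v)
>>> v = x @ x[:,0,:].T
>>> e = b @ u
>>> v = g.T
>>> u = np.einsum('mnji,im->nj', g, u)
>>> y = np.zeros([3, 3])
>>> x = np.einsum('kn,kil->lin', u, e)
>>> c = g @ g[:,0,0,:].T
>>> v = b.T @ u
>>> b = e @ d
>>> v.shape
(5, 5, 3)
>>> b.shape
(11, 5, 13)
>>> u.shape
(11, 3)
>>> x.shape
(13, 5, 3)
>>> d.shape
(13, 13)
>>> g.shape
(13, 11, 3, 5)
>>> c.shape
(13, 11, 3, 13)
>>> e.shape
(11, 5, 13)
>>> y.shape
(3, 3)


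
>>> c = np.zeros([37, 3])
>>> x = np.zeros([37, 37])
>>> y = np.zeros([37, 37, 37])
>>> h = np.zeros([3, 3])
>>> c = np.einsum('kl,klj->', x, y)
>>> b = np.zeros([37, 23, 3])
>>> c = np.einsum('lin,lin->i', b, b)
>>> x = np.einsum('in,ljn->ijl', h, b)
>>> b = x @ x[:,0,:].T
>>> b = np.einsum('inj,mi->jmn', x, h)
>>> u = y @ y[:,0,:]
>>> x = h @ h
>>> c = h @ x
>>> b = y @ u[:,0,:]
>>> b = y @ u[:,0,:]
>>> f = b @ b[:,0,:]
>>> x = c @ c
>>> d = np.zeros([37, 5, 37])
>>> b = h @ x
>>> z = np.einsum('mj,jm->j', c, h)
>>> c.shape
(3, 3)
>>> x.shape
(3, 3)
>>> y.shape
(37, 37, 37)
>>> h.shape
(3, 3)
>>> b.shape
(3, 3)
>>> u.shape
(37, 37, 37)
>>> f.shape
(37, 37, 37)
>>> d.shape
(37, 5, 37)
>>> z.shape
(3,)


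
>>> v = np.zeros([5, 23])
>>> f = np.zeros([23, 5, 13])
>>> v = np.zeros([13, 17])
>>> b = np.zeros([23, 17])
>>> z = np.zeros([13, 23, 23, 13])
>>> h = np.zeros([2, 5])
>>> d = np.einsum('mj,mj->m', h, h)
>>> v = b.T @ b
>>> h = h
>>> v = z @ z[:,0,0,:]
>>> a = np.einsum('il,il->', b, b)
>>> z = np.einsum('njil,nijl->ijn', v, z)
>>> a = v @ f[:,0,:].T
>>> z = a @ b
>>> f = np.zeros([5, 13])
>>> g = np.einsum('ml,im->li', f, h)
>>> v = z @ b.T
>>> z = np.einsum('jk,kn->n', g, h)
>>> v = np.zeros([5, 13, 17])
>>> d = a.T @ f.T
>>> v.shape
(5, 13, 17)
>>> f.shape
(5, 13)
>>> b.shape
(23, 17)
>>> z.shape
(5,)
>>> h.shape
(2, 5)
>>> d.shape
(23, 23, 23, 5)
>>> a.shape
(13, 23, 23, 23)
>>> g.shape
(13, 2)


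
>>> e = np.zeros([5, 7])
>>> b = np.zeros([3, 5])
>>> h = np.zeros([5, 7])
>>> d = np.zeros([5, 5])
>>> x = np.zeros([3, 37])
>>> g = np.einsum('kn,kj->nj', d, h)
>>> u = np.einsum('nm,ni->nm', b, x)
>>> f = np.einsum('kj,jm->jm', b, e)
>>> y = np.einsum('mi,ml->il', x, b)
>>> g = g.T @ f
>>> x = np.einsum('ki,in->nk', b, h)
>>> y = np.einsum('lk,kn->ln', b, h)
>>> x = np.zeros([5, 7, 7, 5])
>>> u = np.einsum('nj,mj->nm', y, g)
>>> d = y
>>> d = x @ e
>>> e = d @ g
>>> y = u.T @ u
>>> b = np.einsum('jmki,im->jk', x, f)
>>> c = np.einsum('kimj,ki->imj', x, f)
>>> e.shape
(5, 7, 7, 7)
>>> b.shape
(5, 7)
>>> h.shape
(5, 7)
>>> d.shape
(5, 7, 7, 7)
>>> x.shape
(5, 7, 7, 5)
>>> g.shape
(7, 7)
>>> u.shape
(3, 7)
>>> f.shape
(5, 7)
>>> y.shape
(7, 7)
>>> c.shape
(7, 7, 5)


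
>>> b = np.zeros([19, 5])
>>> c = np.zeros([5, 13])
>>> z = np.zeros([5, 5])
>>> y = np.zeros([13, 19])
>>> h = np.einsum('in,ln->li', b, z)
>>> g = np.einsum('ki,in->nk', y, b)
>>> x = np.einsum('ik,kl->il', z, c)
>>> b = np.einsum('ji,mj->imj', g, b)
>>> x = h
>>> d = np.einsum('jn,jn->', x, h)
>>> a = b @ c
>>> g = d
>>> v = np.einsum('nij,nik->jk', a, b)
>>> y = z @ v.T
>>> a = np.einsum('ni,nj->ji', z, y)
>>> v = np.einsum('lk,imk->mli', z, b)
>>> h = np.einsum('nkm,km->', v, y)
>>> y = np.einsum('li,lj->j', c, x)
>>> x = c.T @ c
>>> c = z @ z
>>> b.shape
(13, 19, 5)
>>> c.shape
(5, 5)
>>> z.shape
(5, 5)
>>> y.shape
(19,)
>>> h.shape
()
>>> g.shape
()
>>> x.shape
(13, 13)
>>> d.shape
()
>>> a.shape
(13, 5)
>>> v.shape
(19, 5, 13)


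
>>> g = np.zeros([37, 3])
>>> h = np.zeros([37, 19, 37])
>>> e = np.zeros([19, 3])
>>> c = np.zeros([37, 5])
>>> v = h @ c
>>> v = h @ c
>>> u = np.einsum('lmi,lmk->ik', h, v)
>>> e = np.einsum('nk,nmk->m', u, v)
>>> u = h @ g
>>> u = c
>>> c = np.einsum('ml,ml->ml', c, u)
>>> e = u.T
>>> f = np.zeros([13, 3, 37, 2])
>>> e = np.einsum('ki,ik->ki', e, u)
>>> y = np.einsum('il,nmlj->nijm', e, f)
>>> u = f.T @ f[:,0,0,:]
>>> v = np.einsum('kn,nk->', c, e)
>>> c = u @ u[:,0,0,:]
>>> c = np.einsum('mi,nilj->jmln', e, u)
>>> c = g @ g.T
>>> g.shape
(37, 3)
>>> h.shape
(37, 19, 37)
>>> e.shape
(5, 37)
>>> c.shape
(37, 37)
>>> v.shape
()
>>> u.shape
(2, 37, 3, 2)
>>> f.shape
(13, 3, 37, 2)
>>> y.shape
(13, 5, 2, 3)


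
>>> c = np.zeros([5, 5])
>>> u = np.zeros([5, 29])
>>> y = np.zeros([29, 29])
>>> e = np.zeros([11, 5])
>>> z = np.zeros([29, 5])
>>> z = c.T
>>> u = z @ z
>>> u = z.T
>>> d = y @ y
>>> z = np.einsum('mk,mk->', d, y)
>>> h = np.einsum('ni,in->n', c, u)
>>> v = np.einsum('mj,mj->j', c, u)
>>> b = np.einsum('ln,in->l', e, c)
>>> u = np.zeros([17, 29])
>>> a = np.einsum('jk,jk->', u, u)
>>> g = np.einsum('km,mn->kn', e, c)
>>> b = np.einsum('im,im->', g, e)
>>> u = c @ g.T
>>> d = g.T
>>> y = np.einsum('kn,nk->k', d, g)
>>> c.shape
(5, 5)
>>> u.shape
(5, 11)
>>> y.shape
(5,)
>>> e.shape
(11, 5)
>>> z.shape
()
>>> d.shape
(5, 11)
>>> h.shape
(5,)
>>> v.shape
(5,)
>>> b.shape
()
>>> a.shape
()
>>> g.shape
(11, 5)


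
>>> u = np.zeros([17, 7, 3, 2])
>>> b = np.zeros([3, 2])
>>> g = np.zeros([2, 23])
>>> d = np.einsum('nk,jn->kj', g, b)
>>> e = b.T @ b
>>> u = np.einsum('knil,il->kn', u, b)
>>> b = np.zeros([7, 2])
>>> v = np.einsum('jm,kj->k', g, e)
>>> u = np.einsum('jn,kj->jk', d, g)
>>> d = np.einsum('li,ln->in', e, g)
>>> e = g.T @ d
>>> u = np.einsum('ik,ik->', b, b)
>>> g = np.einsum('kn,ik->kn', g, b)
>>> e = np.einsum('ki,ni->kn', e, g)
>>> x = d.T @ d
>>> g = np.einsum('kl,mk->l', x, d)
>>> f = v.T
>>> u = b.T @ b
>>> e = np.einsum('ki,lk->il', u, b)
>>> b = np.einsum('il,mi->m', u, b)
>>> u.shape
(2, 2)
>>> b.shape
(7,)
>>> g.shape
(23,)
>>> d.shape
(2, 23)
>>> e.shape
(2, 7)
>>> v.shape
(2,)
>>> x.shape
(23, 23)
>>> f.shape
(2,)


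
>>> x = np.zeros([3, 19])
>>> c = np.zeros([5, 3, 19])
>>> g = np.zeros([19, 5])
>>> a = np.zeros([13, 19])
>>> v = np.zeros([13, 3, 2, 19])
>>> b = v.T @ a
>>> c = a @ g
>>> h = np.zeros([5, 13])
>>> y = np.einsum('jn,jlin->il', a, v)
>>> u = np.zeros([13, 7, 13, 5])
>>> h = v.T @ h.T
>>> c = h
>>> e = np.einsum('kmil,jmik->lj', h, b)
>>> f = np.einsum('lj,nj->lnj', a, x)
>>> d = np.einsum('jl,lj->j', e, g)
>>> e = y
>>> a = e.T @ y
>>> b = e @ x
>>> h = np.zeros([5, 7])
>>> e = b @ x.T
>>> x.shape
(3, 19)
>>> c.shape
(19, 2, 3, 5)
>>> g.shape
(19, 5)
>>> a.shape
(3, 3)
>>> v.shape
(13, 3, 2, 19)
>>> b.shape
(2, 19)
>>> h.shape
(5, 7)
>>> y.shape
(2, 3)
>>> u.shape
(13, 7, 13, 5)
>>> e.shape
(2, 3)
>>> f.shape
(13, 3, 19)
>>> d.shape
(5,)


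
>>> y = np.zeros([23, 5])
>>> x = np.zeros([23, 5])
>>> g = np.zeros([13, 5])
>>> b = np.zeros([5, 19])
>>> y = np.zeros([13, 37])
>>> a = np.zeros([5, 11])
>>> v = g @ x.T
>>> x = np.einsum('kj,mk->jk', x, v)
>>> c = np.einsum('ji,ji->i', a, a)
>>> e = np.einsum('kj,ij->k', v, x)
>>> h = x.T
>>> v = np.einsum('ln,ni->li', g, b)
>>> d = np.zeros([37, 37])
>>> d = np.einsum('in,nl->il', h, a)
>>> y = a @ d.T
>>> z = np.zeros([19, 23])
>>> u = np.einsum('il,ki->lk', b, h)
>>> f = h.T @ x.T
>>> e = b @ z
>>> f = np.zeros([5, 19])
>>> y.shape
(5, 23)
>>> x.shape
(5, 23)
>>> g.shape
(13, 5)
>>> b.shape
(5, 19)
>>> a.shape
(5, 11)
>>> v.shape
(13, 19)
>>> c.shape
(11,)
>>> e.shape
(5, 23)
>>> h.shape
(23, 5)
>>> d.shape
(23, 11)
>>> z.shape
(19, 23)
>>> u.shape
(19, 23)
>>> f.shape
(5, 19)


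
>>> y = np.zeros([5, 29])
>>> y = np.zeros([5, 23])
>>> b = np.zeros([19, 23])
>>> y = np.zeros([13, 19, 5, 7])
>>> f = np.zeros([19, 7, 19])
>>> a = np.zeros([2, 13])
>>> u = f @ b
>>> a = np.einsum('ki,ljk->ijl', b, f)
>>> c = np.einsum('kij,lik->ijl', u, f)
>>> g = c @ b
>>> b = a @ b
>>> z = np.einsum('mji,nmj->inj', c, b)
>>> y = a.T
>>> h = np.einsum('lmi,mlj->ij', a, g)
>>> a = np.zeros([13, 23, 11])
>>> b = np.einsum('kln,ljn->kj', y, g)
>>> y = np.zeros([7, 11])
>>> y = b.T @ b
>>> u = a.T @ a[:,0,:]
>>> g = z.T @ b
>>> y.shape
(23, 23)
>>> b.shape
(19, 23)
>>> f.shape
(19, 7, 19)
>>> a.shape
(13, 23, 11)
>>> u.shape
(11, 23, 11)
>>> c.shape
(7, 23, 19)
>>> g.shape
(23, 23, 23)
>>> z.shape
(19, 23, 23)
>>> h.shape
(19, 23)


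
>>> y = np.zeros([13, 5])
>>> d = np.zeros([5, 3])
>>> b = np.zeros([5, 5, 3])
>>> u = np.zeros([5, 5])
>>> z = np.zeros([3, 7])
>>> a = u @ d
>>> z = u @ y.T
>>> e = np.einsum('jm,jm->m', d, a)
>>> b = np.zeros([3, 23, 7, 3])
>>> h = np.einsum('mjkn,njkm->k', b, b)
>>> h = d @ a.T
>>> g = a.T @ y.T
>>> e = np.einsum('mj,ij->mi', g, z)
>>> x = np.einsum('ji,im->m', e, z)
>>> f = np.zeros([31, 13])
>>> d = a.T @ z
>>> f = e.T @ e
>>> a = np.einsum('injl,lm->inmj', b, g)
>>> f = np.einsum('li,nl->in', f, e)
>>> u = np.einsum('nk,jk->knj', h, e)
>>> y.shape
(13, 5)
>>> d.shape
(3, 13)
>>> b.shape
(3, 23, 7, 3)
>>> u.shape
(5, 5, 3)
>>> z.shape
(5, 13)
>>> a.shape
(3, 23, 13, 7)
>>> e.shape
(3, 5)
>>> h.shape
(5, 5)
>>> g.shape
(3, 13)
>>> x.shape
(13,)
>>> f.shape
(5, 3)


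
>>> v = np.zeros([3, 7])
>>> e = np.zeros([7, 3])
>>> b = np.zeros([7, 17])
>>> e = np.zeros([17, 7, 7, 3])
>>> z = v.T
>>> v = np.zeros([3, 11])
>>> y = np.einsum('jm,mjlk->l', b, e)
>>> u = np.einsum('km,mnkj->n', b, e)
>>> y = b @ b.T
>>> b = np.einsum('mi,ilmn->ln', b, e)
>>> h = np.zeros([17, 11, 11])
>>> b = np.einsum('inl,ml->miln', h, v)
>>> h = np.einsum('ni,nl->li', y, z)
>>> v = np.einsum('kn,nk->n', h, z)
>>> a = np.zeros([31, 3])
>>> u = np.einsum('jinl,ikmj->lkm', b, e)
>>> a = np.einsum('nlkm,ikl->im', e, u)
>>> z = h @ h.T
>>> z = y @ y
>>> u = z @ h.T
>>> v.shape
(7,)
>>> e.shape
(17, 7, 7, 3)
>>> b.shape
(3, 17, 11, 11)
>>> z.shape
(7, 7)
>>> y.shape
(7, 7)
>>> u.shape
(7, 3)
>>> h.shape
(3, 7)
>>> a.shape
(11, 3)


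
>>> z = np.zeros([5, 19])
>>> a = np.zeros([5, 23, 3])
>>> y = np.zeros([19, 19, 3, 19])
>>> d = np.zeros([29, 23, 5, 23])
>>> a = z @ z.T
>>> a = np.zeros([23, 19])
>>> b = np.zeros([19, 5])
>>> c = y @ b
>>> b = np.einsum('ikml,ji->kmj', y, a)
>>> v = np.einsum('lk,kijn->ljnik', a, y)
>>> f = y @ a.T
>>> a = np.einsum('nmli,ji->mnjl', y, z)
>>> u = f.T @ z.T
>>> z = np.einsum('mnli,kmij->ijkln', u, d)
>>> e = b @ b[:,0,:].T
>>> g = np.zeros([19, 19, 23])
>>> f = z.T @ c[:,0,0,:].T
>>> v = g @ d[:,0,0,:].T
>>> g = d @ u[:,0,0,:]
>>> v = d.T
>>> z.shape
(5, 23, 29, 19, 3)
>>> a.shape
(19, 19, 5, 3)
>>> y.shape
(19, 19, 3, 19)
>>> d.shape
(29, 23, 5, 23)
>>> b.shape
(19, 3, 23)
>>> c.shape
(19, 19, 3, 5)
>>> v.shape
(23, 5, 23, 29)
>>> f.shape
(3, 19, 29, 23, 19)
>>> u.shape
(23, 3, 19, 5)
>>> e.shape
(19, 3, 19)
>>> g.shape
(29, 23, 5, 5)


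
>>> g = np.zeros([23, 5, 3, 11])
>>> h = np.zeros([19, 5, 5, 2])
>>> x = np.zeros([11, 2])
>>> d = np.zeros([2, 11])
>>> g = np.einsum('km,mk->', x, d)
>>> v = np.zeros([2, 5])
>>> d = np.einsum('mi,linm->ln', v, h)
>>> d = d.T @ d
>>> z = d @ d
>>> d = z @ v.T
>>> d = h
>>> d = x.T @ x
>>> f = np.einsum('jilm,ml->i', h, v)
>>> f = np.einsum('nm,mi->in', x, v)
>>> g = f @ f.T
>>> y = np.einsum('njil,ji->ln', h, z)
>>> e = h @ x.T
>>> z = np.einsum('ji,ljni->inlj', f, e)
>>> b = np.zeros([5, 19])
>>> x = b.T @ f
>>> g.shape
(5, 5)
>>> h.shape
(19, 5, 5, 2)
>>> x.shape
(19, 11)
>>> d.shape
(2, 2)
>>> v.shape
(2, 5)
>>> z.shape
(11, 5, 19, 5)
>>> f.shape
(5, 11)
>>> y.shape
(2, 19)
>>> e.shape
(19, 5, 5, 11)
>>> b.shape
(5, 19)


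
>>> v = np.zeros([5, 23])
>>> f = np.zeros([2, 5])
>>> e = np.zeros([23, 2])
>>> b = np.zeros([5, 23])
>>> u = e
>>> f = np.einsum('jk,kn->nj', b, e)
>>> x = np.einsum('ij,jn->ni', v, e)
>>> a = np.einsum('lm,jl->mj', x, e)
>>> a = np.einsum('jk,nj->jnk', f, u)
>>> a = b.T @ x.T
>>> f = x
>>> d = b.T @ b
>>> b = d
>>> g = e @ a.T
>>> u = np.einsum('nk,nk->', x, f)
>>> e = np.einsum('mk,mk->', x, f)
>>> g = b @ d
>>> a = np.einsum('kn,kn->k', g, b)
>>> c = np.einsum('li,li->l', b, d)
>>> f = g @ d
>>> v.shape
(5, 23)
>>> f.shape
(23, 23)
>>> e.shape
()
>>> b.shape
(23, 23)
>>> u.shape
()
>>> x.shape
(2, 5)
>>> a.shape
(23,)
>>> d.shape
(23, 23)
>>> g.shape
(23, 23)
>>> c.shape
(23,)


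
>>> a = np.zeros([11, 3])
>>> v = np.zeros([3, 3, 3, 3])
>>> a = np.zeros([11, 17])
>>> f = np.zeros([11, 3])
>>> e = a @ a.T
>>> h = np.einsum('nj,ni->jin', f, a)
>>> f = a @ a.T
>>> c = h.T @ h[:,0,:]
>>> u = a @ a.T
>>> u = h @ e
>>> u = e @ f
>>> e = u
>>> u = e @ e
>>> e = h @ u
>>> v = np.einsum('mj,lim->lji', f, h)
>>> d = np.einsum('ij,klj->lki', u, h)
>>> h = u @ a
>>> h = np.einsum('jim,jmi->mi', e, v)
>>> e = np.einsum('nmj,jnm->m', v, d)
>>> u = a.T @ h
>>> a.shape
(11, 17)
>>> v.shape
(3, 11, 17)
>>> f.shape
(11, 11)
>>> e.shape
(11,)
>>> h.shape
(11, 17)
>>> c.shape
(11, 17, 11)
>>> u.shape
(17, 17)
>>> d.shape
(17, 3, 11)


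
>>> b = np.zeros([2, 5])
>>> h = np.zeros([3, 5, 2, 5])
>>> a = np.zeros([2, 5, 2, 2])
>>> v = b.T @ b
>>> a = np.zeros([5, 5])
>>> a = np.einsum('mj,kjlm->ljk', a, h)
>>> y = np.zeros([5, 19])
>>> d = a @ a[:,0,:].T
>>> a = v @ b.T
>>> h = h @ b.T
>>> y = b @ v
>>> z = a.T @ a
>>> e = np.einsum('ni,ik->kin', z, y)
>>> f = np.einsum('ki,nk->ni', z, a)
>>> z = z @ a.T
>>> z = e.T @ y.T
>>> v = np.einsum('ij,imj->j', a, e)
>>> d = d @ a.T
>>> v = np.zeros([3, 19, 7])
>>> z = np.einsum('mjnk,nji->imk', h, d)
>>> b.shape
(2, 5)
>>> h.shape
(3, 5, 2, 2)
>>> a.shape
(5, 2)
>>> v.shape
(3, 19, 7)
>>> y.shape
(2, 5)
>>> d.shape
(2, 5, 5)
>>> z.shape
(5, 3, 2)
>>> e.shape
(5, 2, 2)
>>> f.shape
(5, 2)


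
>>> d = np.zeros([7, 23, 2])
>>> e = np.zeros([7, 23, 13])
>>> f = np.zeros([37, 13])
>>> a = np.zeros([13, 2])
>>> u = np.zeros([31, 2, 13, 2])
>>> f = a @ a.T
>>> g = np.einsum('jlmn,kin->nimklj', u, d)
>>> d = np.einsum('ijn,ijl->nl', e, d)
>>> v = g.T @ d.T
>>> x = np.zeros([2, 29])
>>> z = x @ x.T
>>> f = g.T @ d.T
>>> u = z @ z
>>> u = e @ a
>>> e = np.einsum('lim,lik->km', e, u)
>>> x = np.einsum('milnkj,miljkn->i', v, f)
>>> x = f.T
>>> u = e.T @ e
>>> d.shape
(13, 2)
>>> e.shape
(2, 13)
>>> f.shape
(31, 2, 7, 13, 23, 13)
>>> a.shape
(13, 2)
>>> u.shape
(13, 13)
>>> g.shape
(2, 23, 13, 7, 2, 31)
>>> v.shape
(31, 2, 7, 13, 23, 13)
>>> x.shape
(13, 23, 13, 7, 2, 31)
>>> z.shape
(2, 2)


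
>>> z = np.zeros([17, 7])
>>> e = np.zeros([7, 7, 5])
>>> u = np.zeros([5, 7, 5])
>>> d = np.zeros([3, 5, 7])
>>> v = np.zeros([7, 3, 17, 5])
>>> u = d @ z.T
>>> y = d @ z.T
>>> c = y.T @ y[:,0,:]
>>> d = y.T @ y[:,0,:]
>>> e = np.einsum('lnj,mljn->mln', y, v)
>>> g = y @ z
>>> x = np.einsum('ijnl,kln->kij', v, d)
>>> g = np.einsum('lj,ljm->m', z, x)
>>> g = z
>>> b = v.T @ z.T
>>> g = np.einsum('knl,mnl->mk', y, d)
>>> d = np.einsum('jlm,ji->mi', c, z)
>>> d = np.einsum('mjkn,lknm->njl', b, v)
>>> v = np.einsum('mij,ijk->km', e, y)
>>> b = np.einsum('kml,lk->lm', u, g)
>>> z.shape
(17, 7)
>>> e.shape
(7, 3, 5)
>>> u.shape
(3, 5, 17)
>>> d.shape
(17, 17, 7)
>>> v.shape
(17, 7)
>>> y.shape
(3, 5, 17)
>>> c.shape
(17, 5, 17)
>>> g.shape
(17, 3)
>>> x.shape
(17, 7, 3)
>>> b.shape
(17, 5)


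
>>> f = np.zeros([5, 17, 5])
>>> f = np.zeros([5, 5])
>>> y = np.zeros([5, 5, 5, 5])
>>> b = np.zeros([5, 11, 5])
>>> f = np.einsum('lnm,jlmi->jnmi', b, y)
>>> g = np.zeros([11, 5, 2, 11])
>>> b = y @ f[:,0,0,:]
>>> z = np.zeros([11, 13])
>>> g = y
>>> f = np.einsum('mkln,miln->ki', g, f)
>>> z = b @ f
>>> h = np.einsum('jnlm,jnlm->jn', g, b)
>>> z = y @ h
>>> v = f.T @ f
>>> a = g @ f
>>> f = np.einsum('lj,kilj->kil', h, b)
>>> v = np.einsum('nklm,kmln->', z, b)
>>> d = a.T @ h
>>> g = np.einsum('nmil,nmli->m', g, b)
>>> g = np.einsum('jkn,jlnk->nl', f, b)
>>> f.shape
(5, 5, 5)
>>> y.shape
(5, 5, 5, 5)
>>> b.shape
(5, 5, 5, 5)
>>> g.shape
(5, 5)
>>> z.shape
(5, 5, 5, 5)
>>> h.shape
(5, 5)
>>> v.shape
()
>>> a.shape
(5, 5, 5, 11)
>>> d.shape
(11, 5, 5, 5)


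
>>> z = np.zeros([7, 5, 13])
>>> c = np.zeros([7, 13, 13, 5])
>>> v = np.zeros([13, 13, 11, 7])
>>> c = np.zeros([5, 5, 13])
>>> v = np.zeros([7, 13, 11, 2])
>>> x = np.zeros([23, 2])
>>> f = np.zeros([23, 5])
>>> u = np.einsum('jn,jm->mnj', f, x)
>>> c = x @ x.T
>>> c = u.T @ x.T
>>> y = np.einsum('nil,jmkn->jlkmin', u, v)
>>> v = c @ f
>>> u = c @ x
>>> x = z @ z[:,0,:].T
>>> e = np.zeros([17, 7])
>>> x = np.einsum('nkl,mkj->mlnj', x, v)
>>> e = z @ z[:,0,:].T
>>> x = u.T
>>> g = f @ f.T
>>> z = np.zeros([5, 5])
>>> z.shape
(5, 5)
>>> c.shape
(23, 5, 23)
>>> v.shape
(23, 5, 5)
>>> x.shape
(2, 5, 23)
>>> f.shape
(23, 5)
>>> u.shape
(23, 5, 2)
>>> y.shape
(7, 23, 11, 13, 5, 2)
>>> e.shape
(7, 5, 7)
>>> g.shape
(23, 23)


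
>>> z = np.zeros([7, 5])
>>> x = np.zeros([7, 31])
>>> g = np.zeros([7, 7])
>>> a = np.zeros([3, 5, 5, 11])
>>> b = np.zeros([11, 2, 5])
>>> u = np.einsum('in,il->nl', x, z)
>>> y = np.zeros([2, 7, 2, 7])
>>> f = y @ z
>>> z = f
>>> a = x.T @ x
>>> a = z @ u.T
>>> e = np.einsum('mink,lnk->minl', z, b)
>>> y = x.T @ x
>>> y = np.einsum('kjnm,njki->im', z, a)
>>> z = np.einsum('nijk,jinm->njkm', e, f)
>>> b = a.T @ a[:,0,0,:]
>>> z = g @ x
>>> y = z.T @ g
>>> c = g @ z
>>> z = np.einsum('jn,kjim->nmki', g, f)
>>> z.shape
(7, 5, 2, 2)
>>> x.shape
(7, 31)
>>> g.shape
(7, 7)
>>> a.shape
(2, 7, 2, 31)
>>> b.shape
(31, 2, 7, 31)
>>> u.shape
(31, 5)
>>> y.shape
(31, 7)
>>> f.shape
(2, 7, 2, 5)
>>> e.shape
(2, 7, 2, 11)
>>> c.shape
(7, 31)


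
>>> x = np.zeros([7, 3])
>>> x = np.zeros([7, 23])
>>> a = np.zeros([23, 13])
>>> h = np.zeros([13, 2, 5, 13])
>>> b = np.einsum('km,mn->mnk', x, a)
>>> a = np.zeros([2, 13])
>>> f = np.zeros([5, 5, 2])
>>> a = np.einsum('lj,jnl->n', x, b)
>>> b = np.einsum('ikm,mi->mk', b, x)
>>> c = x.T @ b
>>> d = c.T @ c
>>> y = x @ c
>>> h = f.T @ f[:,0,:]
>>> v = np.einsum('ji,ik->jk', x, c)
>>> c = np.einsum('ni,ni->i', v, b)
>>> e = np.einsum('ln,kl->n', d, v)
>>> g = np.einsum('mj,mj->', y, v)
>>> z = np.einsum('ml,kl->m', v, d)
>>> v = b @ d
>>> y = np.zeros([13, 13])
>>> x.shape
(7, 23)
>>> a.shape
(13,)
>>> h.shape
(2, 5, 2)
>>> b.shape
(7, 13)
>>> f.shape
(5, 5, 2)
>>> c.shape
(13,)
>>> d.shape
(13, 13)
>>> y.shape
(13, 13)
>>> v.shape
(7, 13)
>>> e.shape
(13,)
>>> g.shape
()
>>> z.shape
(7,)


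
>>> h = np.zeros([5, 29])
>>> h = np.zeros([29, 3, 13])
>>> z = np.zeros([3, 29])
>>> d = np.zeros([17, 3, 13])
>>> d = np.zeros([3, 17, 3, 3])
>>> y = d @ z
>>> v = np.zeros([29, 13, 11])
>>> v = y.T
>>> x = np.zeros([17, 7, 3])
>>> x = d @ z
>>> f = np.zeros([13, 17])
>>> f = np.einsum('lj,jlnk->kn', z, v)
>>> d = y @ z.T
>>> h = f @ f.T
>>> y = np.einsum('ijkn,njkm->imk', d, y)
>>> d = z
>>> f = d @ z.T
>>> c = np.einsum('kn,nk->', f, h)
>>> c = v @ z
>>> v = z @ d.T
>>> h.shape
(3, 3)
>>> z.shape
(3, 29)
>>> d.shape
(3, 29)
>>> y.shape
(3, 29, 3)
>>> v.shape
(3, 3)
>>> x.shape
(3, 17, 3, 29)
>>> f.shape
(3, 3)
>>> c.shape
(29, 3, 17, 29)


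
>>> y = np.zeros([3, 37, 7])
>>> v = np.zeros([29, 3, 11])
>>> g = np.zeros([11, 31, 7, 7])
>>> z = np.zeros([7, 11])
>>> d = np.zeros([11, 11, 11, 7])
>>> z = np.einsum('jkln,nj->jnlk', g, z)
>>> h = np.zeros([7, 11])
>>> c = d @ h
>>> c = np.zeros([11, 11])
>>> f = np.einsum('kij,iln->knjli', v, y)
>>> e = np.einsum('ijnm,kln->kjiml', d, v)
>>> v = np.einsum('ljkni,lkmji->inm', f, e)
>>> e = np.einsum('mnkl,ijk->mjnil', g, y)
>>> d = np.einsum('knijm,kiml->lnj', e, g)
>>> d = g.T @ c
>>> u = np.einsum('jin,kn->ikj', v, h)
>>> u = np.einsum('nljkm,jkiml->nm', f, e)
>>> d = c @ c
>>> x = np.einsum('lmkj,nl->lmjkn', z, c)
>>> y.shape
(3, 37, 7)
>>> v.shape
(3, 37, 11)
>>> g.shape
(11, 31, 7, 7)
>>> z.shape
(11, 7, 7, 31)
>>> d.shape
(11, 11)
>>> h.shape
(7, 11)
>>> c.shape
(11, 11)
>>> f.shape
(29, 7, 11, 37, 3)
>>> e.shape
(11, 37, 31, 3, 7)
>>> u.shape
(29, 3)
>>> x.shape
(11, 7, 31, 7, 11)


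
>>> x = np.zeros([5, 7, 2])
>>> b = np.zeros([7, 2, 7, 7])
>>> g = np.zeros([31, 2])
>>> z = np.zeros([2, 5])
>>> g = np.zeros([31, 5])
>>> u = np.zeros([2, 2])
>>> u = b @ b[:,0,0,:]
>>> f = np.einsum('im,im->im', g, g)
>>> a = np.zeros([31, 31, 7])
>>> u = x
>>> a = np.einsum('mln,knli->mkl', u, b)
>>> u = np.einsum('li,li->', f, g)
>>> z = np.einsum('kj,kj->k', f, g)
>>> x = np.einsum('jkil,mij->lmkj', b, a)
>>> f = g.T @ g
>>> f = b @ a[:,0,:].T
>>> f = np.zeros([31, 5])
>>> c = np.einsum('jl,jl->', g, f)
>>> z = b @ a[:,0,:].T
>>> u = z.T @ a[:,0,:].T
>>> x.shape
(7, 5, 2, 7)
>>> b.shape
(7, 2, 7, 7)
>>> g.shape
(31, 5)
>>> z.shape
(7, 2, 7, 5)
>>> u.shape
(5, 7, 2, 5)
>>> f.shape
(31, 5)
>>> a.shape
(5, 7, 7)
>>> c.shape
()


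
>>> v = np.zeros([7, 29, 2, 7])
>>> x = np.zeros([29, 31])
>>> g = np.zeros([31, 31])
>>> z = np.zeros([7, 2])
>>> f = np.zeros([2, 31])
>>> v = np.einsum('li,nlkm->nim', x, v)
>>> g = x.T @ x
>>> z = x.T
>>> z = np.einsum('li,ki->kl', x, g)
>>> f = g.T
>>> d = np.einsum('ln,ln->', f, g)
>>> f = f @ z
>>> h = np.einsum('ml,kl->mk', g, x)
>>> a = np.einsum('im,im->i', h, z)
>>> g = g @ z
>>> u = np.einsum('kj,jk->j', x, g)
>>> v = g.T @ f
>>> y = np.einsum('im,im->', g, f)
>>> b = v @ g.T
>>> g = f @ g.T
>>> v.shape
(29, 29)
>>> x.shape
(29, 31)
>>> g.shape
(31, 31)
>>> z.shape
(31, 29)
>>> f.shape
(31, 29)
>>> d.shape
()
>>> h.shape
(31, 29)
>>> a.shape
(31,)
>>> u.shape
(31,)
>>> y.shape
()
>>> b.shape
(29, 31)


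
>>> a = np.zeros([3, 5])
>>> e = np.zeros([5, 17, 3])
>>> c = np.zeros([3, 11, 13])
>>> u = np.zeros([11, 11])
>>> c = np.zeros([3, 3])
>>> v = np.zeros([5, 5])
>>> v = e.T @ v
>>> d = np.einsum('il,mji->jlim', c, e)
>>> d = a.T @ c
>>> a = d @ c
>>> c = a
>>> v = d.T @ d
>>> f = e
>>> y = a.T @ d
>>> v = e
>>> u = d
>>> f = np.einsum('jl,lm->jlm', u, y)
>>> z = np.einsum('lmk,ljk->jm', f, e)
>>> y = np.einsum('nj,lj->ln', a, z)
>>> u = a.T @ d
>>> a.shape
(5, 3)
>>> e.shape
(5, 17, 3)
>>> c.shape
(5, 3)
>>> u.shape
(3, 3)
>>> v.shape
(5, 17, 3)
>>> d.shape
(5, 3)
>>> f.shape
(5, 3, 3)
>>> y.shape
(17, 5)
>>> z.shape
(17, 3)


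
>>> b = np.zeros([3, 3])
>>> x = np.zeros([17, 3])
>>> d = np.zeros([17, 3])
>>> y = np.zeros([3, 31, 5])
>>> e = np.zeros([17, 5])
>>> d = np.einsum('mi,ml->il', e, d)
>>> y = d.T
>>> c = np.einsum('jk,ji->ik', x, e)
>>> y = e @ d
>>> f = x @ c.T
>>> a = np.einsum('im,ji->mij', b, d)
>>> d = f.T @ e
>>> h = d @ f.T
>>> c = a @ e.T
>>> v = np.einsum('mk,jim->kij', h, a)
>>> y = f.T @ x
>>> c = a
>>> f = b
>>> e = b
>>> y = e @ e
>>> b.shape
(3, 3)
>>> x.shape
(17, 3)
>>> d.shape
(5, 5)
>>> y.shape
(3, 3)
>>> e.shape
(3, 3)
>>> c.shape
(3, 3, 5)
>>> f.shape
(3, 3)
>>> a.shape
(3, 3, 5)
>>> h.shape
(5, 17)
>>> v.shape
(17, 3, 3)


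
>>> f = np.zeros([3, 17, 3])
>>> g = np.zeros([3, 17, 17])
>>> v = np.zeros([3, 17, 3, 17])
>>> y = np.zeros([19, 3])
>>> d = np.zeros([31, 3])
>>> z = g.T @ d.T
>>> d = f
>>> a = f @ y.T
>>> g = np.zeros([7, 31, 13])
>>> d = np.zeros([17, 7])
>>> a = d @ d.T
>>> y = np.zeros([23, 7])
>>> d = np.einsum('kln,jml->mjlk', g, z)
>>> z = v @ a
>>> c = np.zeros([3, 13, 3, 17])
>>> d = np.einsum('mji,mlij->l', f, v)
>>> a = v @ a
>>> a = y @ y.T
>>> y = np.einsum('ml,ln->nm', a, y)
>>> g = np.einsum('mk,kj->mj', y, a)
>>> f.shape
(3, 17, 3)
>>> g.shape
(7, 23)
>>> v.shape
(3, 17, 3, 17)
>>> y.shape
(7, 23)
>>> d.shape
(17,)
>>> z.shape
(3, 17, 3, 17)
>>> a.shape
(23, 23)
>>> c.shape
(3, 13, 3, 17)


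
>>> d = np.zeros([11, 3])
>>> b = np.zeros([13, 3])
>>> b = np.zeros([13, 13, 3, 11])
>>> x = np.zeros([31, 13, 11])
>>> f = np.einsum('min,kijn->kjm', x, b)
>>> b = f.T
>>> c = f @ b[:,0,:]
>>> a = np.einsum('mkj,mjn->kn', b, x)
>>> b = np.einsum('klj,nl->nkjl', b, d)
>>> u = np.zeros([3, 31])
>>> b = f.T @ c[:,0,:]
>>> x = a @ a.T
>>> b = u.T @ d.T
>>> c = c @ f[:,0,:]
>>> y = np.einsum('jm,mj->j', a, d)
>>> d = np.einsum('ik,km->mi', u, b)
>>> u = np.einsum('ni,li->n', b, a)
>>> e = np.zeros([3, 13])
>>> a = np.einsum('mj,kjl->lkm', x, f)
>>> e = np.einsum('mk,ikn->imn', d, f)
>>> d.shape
(11, 3)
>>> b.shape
(31, 11)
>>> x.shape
(3, 3)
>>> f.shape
(13, 3, 31)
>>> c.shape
(13, 3, 31)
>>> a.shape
(31, 13, 3)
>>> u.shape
(31,)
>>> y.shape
(3,)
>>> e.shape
(13, 11, 31)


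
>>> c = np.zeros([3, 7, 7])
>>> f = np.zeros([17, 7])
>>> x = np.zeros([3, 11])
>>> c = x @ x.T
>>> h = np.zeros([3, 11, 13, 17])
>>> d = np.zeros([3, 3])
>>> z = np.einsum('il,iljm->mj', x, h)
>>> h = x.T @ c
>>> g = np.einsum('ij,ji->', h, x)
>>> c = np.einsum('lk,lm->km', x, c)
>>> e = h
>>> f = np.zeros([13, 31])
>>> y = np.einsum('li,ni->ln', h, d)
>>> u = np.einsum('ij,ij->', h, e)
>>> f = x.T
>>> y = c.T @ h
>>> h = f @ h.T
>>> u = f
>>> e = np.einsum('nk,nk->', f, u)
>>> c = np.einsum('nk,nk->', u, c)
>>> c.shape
()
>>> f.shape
(11, 3)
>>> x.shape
(3, 11)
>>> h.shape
(11, 11)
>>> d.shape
(3, 3)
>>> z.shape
(17, 13)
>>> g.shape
()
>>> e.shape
()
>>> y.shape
(3, 3)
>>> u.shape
(11, 3)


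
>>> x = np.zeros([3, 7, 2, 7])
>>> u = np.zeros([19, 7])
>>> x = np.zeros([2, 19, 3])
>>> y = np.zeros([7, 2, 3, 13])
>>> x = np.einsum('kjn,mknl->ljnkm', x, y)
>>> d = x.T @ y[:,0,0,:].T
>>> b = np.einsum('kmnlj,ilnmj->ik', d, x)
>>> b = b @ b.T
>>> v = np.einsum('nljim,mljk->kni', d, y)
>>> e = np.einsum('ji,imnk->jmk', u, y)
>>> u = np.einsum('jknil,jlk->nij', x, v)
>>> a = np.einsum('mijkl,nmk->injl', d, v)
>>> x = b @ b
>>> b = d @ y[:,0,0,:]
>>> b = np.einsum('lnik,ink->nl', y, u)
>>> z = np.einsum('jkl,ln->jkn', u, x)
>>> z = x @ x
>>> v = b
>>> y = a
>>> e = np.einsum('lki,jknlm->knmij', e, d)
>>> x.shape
(13, 13)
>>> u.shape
(3, 2, 13)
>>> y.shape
(2, 13, 3, 7)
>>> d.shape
(7, 2, 3, 19, 7)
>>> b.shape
(2, 7)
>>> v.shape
(2, 7)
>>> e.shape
(2, 3, 7, 13, 7)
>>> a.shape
(2, 13, 3, 7)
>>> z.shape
(13, 13)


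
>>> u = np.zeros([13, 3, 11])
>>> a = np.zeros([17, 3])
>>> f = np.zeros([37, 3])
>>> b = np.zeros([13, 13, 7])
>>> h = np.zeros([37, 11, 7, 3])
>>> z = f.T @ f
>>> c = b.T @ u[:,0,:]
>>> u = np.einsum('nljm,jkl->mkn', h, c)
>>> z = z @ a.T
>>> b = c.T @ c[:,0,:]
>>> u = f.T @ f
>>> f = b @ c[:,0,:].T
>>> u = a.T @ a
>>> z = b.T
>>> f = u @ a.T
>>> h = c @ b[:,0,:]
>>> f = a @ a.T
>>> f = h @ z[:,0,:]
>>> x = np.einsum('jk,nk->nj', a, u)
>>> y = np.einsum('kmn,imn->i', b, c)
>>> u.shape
(3, 3)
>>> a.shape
(17, 3)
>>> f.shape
(7, 13, 11)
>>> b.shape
(11, 13, 11)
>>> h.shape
(7, 13, 11)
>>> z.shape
(11, 13, 11)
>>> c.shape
(7, 13, 11)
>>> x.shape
(3, 17)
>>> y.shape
(7,)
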